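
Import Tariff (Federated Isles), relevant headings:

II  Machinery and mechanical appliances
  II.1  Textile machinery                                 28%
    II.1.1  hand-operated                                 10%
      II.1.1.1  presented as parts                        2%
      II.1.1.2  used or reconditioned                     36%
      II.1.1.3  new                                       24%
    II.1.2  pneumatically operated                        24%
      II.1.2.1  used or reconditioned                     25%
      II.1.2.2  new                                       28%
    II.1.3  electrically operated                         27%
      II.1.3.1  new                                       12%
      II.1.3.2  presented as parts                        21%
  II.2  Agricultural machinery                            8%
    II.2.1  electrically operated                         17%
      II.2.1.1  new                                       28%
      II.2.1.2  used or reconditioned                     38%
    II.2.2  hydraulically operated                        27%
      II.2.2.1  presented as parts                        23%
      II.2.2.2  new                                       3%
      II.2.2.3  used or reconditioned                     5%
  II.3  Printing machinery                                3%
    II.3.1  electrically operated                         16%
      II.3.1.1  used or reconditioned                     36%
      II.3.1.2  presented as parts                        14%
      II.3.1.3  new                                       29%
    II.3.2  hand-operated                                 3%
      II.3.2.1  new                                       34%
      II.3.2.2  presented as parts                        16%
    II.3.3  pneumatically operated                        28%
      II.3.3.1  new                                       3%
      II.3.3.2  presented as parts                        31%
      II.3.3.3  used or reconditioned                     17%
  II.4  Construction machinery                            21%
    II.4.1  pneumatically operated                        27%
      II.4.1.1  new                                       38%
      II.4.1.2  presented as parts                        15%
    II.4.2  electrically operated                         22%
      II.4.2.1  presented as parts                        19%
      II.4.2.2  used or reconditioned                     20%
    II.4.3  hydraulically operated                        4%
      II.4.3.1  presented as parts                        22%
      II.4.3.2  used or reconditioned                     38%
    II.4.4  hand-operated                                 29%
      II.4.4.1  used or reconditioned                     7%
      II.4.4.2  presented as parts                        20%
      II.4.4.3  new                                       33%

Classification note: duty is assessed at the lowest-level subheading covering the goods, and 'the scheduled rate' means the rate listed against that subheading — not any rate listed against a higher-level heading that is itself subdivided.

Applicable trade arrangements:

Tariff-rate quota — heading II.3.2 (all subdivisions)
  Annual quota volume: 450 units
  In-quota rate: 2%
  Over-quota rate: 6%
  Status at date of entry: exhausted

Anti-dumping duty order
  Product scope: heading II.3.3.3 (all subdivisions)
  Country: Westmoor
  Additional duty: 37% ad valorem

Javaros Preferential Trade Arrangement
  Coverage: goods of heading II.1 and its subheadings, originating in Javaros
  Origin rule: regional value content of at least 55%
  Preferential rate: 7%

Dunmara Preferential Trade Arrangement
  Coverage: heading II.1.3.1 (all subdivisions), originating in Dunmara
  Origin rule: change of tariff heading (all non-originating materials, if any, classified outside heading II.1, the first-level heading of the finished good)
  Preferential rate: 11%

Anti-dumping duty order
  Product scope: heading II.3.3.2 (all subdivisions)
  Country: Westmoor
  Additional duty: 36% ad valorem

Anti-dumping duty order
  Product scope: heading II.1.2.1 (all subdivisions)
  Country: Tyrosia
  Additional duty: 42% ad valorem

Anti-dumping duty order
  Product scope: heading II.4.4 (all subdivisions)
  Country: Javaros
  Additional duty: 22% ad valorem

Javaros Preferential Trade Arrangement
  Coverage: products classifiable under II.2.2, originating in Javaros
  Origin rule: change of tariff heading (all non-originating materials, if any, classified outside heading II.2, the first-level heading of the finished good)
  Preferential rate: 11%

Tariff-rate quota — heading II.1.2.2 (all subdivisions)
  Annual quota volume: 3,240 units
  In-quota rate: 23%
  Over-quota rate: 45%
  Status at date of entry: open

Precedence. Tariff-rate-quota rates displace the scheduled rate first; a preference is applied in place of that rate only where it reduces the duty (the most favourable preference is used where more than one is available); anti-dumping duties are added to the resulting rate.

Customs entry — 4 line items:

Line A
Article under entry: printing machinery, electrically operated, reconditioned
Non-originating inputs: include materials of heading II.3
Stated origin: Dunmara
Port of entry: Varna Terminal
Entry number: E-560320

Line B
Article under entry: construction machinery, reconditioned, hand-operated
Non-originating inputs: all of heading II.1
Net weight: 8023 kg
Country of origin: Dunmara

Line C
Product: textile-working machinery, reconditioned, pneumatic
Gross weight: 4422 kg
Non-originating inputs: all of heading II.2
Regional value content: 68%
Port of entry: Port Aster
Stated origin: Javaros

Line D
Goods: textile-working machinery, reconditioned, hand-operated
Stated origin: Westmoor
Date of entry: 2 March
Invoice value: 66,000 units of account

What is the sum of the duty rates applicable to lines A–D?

Line A: printing → II.3; electrically operated → II.3.1; reconditioned → II.3.1.1. Scheduled 36%. Dunmara agreement on II.1.3.1: II.3.1.1 not covered. → 36%.
Line B: construction → II.4; hand-operated → II.4.4; reconditioned → II.4.4.1. Scheduled 7%. Dunmara agreement on II.1.3.1: II.4.4.1 not covered. → 7%.
Line C: textile-working → II.1; pneumatic → II.1.2; reconditioned → II.1.2.1. Scheduled 25%. Javaros agreement on II.1: RVC ≥ 55% → 7% available; Javaros agreement on II.2.2: II.1.2.1 not covered; preferential 7%. → 7%.
Line D: textile-working → II.1; hand-operated → II.1.1; reconditioned → II.1.1.2. Scheduled 36%. No special measure applies. → 36%.
Sum: 36% + 7% + 7% + 36% = 86%.

86%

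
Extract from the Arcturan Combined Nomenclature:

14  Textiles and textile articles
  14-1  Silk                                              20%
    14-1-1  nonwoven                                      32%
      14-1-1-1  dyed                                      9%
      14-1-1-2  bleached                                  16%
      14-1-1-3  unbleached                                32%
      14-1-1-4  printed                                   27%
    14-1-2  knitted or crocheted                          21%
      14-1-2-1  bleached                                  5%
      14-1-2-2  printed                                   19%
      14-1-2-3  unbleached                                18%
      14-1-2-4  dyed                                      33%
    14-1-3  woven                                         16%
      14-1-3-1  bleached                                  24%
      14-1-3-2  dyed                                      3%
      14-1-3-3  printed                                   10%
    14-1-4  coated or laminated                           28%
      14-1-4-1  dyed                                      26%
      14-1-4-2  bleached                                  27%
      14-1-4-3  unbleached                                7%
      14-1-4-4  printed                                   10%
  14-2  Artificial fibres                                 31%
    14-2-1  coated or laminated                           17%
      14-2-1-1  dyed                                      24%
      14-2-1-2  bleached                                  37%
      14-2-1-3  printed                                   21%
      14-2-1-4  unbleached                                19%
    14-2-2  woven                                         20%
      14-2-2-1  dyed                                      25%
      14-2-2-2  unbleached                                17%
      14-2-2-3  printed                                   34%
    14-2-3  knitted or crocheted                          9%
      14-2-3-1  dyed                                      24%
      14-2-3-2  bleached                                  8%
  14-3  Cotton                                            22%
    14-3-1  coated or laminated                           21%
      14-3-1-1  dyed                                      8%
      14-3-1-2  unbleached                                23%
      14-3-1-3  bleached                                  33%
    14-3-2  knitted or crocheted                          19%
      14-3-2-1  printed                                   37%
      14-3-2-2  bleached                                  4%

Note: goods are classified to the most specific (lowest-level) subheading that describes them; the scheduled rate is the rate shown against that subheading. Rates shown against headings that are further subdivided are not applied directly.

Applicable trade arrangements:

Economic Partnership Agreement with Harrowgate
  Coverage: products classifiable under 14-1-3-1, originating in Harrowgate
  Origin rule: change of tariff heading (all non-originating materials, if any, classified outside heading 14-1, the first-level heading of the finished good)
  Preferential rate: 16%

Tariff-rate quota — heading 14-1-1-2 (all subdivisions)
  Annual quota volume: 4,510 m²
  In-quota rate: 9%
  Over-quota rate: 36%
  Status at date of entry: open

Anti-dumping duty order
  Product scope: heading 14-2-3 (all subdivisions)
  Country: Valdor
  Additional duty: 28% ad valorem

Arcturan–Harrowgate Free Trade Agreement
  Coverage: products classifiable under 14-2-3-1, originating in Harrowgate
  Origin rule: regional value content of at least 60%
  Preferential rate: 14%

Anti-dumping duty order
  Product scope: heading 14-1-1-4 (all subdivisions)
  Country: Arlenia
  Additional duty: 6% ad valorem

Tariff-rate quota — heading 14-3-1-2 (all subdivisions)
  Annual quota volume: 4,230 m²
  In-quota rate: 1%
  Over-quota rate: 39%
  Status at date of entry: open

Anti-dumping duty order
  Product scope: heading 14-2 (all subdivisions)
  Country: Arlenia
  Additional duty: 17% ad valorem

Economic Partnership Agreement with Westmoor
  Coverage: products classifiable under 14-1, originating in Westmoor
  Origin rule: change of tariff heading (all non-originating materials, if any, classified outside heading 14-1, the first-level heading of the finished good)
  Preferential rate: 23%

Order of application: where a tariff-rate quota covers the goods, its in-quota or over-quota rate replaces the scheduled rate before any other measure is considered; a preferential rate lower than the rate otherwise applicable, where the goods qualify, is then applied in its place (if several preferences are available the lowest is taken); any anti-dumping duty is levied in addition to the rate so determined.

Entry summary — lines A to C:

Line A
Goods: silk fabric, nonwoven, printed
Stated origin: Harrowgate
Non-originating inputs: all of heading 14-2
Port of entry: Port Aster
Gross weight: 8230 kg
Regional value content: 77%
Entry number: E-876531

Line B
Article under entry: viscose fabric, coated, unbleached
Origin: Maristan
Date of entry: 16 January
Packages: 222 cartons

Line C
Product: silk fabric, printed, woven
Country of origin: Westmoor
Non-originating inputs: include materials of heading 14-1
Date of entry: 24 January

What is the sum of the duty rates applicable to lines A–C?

56%

Line A: silk → 14-1; nonwoven → 14-1-1; printed → 14-1-1-4. Scheduled 27%. Harrowgate agreement on 14-1-3-1: 14-1-1-4 not covered; Harrowgate agreement on 14-2-3-1: 14-1-1-4 not covered. → 27%.
Line B: viscose → 14-2; coated → 14-2-1; unbleached → 14-2-1-4. Scheduled 19%. No special measure applies. → 19%.
Line C: silk → 14-1; woven → 14-1-3; printed → 14-1-3-3. Scheduled 10%. Westmoor agreement on 14-1: CTH not met. → 10%.
Sum: 27% + 19% + 10% = 56%.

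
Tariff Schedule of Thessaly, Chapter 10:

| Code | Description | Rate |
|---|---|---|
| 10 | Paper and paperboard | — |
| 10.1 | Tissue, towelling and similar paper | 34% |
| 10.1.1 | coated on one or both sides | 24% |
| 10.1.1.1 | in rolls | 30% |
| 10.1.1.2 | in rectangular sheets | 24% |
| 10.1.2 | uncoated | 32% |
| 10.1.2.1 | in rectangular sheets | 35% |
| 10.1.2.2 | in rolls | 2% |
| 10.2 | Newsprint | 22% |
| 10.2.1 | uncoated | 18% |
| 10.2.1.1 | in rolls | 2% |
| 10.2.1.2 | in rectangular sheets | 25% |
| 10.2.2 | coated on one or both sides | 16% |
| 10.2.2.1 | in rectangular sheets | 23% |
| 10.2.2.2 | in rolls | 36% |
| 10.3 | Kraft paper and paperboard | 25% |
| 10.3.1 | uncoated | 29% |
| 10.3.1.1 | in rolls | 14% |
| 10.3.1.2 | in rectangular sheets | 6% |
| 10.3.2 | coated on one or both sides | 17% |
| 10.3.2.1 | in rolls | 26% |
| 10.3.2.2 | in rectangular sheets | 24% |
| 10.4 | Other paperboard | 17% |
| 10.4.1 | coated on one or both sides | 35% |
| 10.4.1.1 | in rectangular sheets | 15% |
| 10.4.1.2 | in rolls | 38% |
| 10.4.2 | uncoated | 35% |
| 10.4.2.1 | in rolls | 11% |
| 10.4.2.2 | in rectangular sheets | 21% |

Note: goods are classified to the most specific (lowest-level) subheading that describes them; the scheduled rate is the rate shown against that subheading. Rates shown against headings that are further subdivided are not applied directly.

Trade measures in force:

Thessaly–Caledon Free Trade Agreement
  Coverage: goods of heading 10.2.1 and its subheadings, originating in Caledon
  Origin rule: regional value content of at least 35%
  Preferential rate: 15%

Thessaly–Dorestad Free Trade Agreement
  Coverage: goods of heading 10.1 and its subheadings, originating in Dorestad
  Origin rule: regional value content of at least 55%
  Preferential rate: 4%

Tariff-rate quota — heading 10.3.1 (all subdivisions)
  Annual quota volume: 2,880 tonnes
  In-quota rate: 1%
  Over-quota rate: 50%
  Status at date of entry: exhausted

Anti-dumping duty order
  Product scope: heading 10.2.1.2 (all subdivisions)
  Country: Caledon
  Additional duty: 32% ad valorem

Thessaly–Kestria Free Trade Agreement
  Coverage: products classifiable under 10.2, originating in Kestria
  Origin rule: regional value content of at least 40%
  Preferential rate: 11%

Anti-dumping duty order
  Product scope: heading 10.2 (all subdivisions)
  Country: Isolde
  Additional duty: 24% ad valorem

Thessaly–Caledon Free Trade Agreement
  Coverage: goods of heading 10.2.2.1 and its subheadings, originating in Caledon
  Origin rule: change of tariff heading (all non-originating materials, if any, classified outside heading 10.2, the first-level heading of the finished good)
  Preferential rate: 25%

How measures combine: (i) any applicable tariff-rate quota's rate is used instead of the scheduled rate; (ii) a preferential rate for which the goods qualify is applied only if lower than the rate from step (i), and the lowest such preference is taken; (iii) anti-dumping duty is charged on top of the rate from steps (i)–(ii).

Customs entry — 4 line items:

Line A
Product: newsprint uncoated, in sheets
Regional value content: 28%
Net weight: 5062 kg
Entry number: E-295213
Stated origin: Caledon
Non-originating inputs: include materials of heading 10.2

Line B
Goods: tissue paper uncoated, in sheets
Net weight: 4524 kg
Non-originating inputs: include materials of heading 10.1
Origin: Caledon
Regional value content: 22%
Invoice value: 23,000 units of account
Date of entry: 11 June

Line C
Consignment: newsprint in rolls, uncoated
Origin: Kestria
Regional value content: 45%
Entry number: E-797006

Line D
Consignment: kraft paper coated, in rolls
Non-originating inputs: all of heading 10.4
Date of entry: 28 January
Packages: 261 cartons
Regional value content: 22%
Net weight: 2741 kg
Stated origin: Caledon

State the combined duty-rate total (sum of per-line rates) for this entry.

120%

Line A: newsprint → 10.2; uncoated → 10.2.1; in sheets → 10.2.1.2. Scheduled 25%. Caledon agreement on 10.2.1: RVC < 35%; Caledon agreement on 10.2.2.1: 10.2.1.2 not covered; anti-dumping (Caledon, 10.2.1.2): +32%; total 25% + 32% = 57%. → 57%.
Line B: tissue paper → 10.1; uncoated → 10.1.2; in sheets → 10.1.2.1. Scheduled 35%. Caledon agreement on 10.2.1: 10.1.2.1 not covered; Caledon agreement on 10.2.2.1: 10.1.2.1 not covered. → 35%.
Line C: newsprint → 10.2; uncoated → 10.2.1; in rolls → 10.2.1.1. Scheduled 2%. Kestria agreement on 10.2: RVC ≥ 40% → 11% available; preference 11% not lower than 2% → no reduction. → 2%.
Line D: kraft paper → 10.3; coated → 10.3.2; in rolls → 10.3.2.1. Scheduled 26%. Caledon agreement on 10.2.1: 10.3.2.1 not covered; Caledon agreement on 10.2.2.1: 10.3.2.1 not covered. → 26%.
Sum: 57% + 35% + 2% + 26% = 120%.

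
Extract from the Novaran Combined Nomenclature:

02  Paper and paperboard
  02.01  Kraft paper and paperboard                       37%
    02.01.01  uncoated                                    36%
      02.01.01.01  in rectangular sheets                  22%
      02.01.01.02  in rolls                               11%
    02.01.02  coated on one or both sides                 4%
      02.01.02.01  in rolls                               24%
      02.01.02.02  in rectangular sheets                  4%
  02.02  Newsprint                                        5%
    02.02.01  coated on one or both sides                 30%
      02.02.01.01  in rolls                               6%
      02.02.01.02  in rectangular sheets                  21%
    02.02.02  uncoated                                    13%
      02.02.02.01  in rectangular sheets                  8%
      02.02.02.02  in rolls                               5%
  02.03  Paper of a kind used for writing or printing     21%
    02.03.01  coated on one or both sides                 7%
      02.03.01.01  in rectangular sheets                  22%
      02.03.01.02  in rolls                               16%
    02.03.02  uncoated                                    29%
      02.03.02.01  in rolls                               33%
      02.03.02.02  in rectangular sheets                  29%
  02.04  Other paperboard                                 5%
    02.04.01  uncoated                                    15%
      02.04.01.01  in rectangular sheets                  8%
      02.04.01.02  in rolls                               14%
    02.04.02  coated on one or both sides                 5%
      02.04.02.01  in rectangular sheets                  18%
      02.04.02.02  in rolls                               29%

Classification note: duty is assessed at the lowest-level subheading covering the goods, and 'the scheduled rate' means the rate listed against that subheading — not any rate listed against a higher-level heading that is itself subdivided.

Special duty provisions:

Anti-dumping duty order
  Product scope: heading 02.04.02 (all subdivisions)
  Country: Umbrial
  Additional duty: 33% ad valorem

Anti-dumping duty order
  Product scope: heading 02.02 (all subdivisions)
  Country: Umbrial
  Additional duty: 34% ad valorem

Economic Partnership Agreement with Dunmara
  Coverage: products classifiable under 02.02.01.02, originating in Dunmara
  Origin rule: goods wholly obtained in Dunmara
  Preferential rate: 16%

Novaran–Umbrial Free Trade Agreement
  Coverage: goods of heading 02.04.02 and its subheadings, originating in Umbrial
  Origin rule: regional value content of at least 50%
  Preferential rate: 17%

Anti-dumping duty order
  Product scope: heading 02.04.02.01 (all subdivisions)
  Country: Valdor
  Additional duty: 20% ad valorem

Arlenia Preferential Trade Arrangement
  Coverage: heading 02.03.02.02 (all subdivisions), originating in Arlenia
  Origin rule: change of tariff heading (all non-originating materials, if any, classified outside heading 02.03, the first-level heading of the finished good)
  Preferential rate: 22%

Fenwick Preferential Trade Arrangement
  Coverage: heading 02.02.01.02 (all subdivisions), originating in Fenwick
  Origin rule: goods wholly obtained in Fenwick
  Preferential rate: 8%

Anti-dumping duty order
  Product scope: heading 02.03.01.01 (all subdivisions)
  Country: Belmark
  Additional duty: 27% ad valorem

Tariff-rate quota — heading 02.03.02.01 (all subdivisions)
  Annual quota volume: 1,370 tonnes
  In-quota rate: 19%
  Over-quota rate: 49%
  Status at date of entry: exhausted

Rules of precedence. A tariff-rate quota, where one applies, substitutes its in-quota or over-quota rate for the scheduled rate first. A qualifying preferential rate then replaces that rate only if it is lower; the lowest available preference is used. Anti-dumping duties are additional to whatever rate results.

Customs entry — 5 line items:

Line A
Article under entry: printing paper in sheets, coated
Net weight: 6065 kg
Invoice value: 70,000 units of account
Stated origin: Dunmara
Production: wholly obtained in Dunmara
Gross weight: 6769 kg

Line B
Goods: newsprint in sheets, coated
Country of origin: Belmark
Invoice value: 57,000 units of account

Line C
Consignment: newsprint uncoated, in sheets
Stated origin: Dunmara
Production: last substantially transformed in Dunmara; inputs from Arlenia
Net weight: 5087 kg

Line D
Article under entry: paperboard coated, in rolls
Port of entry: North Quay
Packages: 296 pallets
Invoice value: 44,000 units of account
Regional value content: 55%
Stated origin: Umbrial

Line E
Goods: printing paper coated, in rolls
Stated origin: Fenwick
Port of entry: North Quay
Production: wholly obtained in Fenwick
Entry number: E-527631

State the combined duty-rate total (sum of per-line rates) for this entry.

Line A: printing paper → 02.03; coated → 02.03.01; in sheets → 02.03.01.01. Scheduled 22%. Dunmara agreement on 02.02.01.02: 02.03.01.01 not covered. → 22%.
Line B: newsprint → 02.02; coated → 02.02.01; in sheets → 02.02.01.02. Scheduled 21%. No special measure applies. → 21%.
Line C: newsprint → 02.02; uncoated → 02.02.02; in sheets → 02.02.02.01. Scheduled 8%. Dunmara agreement on 02.02.01.02: 02.02.02.01 not covered. → 8%.
Line D: paperboard → 02.04; coated → 02.04.02; in rolls → 02.04.02.02. Scheduled 29%. Umbrial agreement on 02.04.02: RVC ≥ 50% → 17% available; preferential 17%; anti-dumping (Umbrial, 02.04.02): +33%; total 17% + 33% = 50%. → 50%.
Line E: printing paper → 02.03; coated → 02.03.01; in rolls → 02.03.01.02. Scheduled 16%. Fenwick agreement on 02.02.01.02: 02.03.01.02 not covered. → 16%.
Sum: 22% + 21% + 8% + 50% + 16% = 117%.

117%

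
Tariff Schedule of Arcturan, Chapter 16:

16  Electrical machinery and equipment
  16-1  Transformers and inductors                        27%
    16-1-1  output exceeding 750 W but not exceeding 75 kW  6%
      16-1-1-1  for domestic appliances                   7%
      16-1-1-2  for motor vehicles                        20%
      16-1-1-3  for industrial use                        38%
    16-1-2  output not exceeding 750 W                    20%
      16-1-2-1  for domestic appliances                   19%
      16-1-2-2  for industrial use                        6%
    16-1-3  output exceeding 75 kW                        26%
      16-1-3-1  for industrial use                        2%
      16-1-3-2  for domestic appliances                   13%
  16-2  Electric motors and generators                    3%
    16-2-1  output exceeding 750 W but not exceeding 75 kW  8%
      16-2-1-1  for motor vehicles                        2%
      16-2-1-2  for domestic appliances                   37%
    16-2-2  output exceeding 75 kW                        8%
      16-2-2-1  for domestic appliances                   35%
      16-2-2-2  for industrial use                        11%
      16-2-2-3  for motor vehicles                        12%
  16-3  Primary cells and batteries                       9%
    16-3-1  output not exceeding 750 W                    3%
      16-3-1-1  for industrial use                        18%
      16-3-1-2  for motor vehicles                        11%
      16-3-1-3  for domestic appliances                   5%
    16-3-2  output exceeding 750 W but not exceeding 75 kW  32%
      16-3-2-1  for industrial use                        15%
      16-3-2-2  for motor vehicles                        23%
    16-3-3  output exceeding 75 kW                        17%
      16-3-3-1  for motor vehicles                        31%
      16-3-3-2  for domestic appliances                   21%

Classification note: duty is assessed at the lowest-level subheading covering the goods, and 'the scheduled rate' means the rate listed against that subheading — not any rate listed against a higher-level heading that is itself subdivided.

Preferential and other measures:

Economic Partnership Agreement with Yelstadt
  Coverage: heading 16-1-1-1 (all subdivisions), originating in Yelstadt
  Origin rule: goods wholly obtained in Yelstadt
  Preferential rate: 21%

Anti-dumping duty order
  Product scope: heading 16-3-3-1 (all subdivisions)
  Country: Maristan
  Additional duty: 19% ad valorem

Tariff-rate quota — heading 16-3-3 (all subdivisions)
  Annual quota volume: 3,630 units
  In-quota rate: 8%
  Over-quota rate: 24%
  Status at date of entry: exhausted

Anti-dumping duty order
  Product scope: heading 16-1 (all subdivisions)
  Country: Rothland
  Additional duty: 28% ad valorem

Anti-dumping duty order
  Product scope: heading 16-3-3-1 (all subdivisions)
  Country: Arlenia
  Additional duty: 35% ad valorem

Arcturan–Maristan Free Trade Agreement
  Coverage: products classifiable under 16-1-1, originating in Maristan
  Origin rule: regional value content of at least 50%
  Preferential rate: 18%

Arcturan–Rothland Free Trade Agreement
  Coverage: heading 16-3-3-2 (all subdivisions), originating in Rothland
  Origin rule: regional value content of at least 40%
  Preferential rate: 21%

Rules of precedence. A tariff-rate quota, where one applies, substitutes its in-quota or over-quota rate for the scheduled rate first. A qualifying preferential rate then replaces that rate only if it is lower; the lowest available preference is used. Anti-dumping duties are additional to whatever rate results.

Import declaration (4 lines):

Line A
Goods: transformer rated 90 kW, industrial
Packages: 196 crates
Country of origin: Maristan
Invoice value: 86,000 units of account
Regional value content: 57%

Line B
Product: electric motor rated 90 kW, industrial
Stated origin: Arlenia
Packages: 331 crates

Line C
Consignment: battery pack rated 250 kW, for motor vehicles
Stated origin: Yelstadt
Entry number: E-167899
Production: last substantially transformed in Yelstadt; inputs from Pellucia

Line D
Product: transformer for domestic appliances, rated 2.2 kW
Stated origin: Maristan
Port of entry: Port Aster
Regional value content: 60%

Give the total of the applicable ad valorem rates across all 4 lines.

44%

Line A: transformer → 16-1; rated 90 kW → 16-1-3; industrial → 16-1-3-1. Scheduled 2%. Maristan agreement on 16-1-1: 16-1-3-1 not covered. → 2%.
Line B: electric motor → 16-2; rated 90 kW → 16-2-2; industrial → 16-2-2-2. Scheduled 11%. No special measure applies. → 11%.
Line C: battery pack → 16-3; rated 250 kW → 16-3-3; for motor vehicles → 16-3-3-1. Scheduled 31%. quota on 16-3-3 exhausted → over-quota 24%; Yelstadt agreement on 16-1-1-1: 16-3-3-1 not covered. → 24%.
Line D: transformer → 16-1; rated 2.2 kW → 16-1-1; for domestic appliances → 16-1-1-1. Scheduled 7%. Maristan agreement on 16-1-1: RVC ≥ 50% → 18% available; preference 18% not lower than 7% → no reduction. → 7%.
Sum: 2% + 11% + 24% + 7% = 44%.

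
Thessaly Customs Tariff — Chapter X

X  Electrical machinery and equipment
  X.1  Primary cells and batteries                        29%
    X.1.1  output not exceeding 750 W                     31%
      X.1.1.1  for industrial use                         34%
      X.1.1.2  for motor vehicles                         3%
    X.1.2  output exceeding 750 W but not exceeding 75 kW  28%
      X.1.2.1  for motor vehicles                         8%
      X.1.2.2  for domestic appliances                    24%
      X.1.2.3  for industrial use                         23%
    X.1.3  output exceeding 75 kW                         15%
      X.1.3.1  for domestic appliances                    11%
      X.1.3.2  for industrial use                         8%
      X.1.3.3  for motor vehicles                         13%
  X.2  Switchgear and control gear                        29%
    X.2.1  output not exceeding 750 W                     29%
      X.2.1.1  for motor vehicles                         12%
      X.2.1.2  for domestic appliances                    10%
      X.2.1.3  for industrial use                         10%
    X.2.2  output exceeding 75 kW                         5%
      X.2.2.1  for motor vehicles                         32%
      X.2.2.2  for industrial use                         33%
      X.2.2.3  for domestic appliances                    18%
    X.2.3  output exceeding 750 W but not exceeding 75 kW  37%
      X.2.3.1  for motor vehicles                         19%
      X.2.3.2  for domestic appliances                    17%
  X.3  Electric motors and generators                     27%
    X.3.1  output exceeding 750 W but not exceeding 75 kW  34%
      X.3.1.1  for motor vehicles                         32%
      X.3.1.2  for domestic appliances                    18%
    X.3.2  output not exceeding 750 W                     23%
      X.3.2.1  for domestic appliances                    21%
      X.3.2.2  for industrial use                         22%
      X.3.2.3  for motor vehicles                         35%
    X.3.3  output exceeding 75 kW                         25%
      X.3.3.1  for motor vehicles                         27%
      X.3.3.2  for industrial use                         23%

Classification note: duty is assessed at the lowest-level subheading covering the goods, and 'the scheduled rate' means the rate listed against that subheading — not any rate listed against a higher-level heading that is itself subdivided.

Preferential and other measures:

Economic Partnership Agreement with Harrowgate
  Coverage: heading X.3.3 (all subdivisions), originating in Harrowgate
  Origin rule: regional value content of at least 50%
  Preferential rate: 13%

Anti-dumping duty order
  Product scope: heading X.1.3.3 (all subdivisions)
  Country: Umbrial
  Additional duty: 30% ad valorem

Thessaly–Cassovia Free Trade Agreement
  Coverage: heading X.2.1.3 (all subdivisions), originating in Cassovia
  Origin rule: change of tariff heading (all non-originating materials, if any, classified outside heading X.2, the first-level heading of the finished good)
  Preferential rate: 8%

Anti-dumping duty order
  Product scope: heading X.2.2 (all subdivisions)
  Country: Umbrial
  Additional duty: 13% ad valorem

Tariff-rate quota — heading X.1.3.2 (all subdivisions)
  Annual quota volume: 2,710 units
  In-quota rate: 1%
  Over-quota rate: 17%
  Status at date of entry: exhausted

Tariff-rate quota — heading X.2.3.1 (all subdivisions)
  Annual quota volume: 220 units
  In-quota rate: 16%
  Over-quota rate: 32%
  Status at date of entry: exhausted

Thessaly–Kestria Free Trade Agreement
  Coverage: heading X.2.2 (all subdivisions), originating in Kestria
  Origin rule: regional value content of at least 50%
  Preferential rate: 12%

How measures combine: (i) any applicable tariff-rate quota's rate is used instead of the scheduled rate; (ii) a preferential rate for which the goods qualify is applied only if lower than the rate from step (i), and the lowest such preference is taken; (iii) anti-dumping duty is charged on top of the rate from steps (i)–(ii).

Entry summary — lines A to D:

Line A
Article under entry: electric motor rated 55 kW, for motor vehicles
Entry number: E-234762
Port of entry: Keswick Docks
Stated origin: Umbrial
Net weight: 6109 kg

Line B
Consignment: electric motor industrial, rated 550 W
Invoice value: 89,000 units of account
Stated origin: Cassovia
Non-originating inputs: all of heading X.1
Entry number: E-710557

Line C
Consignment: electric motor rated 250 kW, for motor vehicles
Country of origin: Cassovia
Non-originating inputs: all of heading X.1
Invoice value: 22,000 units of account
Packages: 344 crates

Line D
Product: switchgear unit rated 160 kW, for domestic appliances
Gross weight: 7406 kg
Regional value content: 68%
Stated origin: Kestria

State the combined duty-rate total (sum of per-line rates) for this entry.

Line A: electric motor → X.3; rated 55 kW → X.3.1; for motor vehicles → X.3.1.1. Scheduled 32%. No special measure applies. → 32%.
Line B: electric motor → X.3; rated 550 W → X.3.2; industrial → X.3.2.2. Scheduled 22%. Cassovia agreement on X.2.1.3: X.3.2.2 not covered. → 22%.
Line C: electric motor → X.3; rated 250 kW → X.3.3; for motor vehicles → X.3.3.1. Scheduled 27%. Cassovia agreement on X.2.1.3: X.3.3.1 not covered. → 27%.
Line D: switchgear unit → X.2; rated 160 kW → X.2.2; for domestic appliances → X.2.2.3. Scheduled 18%. Kestria agreement on X.2.2: RVC ≥ 50% → 12% available; preferential 12%. → 12%.
Sum: 32% + 22% + 27% + 12% = 93%.

93%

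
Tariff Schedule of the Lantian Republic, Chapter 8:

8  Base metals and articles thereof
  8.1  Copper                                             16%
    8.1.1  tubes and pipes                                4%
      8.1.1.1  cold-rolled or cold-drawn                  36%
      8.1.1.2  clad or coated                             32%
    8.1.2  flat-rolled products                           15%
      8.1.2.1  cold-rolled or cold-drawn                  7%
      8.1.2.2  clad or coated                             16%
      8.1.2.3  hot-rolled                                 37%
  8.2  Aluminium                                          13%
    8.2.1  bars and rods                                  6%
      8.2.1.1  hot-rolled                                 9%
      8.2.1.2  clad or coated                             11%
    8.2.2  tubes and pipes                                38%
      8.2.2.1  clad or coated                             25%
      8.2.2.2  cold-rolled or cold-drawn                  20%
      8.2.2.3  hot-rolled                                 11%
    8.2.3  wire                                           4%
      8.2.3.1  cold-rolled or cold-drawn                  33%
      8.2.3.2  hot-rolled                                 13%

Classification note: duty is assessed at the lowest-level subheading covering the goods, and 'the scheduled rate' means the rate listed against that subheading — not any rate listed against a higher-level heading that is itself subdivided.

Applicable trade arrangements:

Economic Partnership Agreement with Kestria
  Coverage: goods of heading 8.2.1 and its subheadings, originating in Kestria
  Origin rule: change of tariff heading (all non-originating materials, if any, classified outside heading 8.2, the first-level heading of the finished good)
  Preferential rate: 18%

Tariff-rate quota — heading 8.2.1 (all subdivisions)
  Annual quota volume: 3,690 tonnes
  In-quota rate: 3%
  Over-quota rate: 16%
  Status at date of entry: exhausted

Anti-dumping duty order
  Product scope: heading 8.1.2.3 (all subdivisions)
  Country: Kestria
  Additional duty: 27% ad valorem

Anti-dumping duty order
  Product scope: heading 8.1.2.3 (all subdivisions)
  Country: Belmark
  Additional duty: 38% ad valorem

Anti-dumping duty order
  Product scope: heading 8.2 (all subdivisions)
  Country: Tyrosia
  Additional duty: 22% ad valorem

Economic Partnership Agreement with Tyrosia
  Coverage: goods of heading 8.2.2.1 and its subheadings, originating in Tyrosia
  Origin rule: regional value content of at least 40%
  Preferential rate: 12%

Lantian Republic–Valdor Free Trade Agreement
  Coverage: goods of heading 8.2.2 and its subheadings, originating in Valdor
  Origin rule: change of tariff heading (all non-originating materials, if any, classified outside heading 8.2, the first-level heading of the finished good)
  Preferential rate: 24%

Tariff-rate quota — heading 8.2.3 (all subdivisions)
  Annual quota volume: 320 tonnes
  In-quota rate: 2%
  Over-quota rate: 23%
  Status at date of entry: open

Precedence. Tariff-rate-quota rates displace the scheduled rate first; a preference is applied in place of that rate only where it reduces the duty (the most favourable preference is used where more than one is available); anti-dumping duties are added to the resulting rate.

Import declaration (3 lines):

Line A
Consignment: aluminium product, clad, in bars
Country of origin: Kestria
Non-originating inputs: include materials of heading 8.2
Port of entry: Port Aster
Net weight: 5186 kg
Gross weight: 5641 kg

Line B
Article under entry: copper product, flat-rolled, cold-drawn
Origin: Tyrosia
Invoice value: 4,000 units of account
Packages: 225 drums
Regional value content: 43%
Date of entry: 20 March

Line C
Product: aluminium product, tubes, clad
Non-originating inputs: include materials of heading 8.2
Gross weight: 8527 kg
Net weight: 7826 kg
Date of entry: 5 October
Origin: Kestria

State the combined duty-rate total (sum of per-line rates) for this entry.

48%

Line A: aluminium → 8.2; in bars → 8.2.1; clad → 8.2.1.2. Scheduled 11%. quota on 8.2.1 exhausted → over-quota 16%; Kestria agreement on 8.2.1: CTH not met. → 16%.
Line B: copper → 8.1; flat-rolled → 8.1.2; cold-drawn → 8.1.2.1. Scheduled 7%. Tyrosia agreement on 8.2.2.1: 8.1.2.1 not covered. → 7%.
Line C: aluminium → 8.2; tubes → 8.2.2; clad → 8.2.2.1. Scheduled 25%. Kestria agreement on 8.2.1: 8.2.2.1 not covered. → 25%.
Sum: 16% + 7% + 25% = 48%.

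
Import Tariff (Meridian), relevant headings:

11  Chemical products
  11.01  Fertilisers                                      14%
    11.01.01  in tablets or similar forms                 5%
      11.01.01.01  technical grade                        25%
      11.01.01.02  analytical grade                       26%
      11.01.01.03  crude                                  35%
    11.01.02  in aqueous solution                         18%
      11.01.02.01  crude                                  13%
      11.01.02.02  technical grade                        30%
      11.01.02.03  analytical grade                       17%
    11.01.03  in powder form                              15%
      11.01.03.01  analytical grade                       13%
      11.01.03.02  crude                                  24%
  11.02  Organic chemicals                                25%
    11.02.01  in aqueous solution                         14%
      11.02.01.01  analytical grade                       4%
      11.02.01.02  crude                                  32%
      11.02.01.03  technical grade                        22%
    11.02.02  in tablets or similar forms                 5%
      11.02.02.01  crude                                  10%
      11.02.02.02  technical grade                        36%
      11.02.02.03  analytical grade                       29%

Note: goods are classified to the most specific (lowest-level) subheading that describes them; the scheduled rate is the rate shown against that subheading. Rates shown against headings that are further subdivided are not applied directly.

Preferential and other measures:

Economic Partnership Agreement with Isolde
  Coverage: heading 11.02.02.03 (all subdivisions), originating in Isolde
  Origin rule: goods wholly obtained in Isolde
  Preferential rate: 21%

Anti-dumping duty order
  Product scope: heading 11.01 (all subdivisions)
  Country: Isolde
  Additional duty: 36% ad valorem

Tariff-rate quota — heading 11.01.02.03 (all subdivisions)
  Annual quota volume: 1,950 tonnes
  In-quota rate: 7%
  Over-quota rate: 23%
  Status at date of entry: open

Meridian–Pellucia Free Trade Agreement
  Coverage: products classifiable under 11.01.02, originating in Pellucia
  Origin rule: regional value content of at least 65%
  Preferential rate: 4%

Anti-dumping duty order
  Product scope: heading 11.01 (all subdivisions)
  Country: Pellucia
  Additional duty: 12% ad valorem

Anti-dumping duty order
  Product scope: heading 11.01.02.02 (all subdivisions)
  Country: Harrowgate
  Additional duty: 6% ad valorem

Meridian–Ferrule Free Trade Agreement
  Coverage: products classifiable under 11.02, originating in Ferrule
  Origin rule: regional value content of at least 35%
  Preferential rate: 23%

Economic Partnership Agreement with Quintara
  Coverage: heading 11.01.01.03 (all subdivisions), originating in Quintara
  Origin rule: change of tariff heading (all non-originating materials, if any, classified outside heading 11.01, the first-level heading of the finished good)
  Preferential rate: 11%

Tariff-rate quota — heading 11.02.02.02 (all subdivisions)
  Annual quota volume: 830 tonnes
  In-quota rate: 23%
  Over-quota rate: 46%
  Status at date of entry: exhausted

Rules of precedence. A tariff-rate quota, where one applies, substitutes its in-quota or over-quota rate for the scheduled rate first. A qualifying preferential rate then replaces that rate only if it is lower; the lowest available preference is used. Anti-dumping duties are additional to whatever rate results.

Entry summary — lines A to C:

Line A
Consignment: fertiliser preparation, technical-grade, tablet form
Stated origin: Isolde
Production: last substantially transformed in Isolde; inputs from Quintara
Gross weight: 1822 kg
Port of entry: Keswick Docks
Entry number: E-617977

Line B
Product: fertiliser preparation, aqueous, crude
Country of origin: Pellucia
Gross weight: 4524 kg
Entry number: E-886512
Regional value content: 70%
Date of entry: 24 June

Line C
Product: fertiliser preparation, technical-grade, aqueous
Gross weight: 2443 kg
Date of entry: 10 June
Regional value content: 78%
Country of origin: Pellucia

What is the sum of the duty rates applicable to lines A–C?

Line A: fertiliser → 11.01; tablet form → 11.01.01; technical-grade → 11.01.01.01. Scheduled 25%. Isolde agreement on 11.02.02.03: 11.01.01.01 not covered; anti-dumping (Isolde, 11.01): +36%; total 25% + 36% = 61%. → 61%.
Line B: fertiliser → 11.01; aqueous → 11.01.02; crude → 11.01.02.01. Scheduled 13%. Pellucia agreement on 11.01.02: RVC ≥ 65% → 4% available; preferential 4%; anti-dumping (Pellucia, 11.01): +12%; total 4% + 12% = 16%. → 16%.
Line C: fertiliser → 11.01; aqueous → 11.01.02; technical-grade → 11.01.02.02. Scheduled 30%. Pellucia agreement on 11.01.02: RVC ≥ 65% → 4% available; preferential 4%; anti-dumping (Pellucia, 11.01): +12%; total 4% + 12% = 16%. → 16%.
Sum: 61% + 16% + 16% = 93%.

93%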